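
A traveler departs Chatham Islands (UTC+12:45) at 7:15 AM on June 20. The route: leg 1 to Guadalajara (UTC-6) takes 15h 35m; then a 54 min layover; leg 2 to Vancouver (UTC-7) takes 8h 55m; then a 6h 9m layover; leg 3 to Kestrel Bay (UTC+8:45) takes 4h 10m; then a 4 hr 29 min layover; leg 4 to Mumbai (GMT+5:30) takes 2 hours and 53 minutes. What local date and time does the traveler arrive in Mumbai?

7:05 PM on Jun 21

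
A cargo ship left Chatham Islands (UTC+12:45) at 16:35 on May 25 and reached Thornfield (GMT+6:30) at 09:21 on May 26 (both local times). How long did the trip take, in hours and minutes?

Departure in UTC: 16:35 − 12:45 = 03:50 on May 25.
Arrival in UTC: 09:21 − 6:30 = 02:51 on May 26.
Elapsed = 02:51 − 03:50 (+1 day) = 23 hours 1 minute.

23 hours 1 minute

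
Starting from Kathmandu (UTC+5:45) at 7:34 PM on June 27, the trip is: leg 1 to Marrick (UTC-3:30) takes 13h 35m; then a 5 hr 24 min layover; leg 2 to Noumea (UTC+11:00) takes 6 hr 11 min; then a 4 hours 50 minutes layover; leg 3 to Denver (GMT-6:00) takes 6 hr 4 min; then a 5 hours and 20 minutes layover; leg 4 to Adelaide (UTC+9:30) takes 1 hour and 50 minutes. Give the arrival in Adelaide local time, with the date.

Convert departure to UTC: 7:34 PM − 5:45 = 1:49 PM UTC on Jun 27.
Add 13 hours and 35 minutes leg 1 → 3:24 AM UTC (Jun 28).
Add 5 hours 24 minutes layover in Marrick → 8:48 AM UTC.
Add 6 hours and 11 minutes leg 2 → 2:59 PM UTC.
Add 4 hours and 50 minutes layover in Noumea → 7:49 PM UTC.
Add 6 hours 4 minutes leg 3 → 1:53 AM UTC (Jun 29).
Add 5 hours and 20 minutes layover in Denver → 7:13 AM UTC.
Add 1 hour and 50 minutes leg 4 → 9:03 AM UTC.
Adelaide is UTC+9:30, so local arrival = 9:03 AM + 9:30 = 6:33 PM on Jun 29.

6:33 PM on Jun 29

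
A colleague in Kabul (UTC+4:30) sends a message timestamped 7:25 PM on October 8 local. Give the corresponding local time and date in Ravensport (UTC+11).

1:55 AM on October 9

Ravensport is 6:30 ahead of Kabul.
Shift by the zone difference: 7:25 PM + 6:30 = 1:55 AM on Oct 9 in Ravensport.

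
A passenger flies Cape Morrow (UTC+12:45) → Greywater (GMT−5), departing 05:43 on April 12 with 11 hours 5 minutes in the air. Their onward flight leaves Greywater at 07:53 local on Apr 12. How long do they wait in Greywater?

8 hours 50 minutes

Convert departure to UTC: 05:43 − 12:45 = 16:58 UTC on Apr 11.
Add 11 hours and 5 minutes flight time → 04:03 UTC (Apr 12).
Greywater is UTC−5:00, so local arrival = 04:03 − 5:00 = 23:03 on Apr 11.
Layover = 07:53 − 23:03 (+1 day) = 8 hours 50 minutes.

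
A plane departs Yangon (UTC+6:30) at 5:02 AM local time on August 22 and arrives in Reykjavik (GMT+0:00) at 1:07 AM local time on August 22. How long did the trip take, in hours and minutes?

Departure in UTC: 5:02 AM − 6:30 = 10:32 PM on Aug 21.
Arrival is already UTC: 1:07 AM on Aug 22.
Elapsed = 1:07 AM − 10:32 PM (+1 day) = 2 hours 35 minutes.

2 hours 35 minutes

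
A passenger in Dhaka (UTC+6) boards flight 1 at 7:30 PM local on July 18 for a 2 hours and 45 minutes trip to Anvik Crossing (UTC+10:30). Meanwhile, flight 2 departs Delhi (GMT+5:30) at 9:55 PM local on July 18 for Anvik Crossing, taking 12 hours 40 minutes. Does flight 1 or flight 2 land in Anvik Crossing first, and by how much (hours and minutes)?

Flight 1 in UTC: 7:30 PM − 6:00 = 1:30 PM on Jul 18.
+2 hours 45 minutes → arrive 4:15 PM UTC on Jul 18.
Flight 2 in UTC: 9:55 PM − 5:30 = 4:25 PM on Jul 18.
+12 hours 40 minutes → arrive 5:05 AM UTC on Jul 19.
Flight 1 lands earlier by 12 hours 50 minutes.

the first, by 12 hours 50 minutes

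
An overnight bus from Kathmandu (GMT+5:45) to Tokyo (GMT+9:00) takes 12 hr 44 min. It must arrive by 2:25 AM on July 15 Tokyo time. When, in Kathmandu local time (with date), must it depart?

Target arrival in UTC: 2:25 AM − 9:00 = 5:25 PM on Jul 14.
Subtract 12 hours and 44 minutes → departure 4:41 AM UTC on Jul 14.
Kathmandu is UTC+5:45: 4:41 AM + 5:45 = 10:26 AM on Jul 14.

10:26 AM on July 14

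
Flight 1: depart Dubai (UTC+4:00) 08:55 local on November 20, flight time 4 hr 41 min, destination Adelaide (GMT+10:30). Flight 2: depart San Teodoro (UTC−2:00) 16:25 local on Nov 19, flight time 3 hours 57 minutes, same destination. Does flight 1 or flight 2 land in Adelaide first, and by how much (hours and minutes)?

the second, by 11 hours 14 minutes

Flight 1 in UTC: 08:55 − 4:00 = 04:55 on Nov 20.
+4 hours 41 minutes → arrive 09:36 UTC on Nov 20.
Flight 2 in UTC: 16:25 + 2:00 = 18:25 on Nov 19.
+3 hours 57 minutes → arrive 22:22 UTC on Nov 19.
Flight 2 lands earlier by 11 hours 14 minutes.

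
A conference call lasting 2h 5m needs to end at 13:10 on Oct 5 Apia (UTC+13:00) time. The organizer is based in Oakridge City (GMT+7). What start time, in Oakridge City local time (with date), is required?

05:05 on Oct 5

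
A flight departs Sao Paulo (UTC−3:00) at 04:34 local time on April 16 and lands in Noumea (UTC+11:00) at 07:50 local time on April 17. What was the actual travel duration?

13 hours 16 minutes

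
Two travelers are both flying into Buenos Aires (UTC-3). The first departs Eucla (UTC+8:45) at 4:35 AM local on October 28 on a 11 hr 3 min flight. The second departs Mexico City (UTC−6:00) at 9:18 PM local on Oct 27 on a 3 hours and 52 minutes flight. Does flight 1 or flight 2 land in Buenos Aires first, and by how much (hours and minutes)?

the first, by 17 minutes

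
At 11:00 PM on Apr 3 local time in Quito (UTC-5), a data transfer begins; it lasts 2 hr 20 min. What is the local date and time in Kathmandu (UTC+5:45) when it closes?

Convert start to UTC: 11:00 PM + 5:00 = 4:00 AM UTC on Apr 4.
Add 2 hours 20 minutes duration → 6:20 AM UTC.
Kathmandu is UTC+5:45, so local end time = 6:20 AM + 5:45 = 12:05 PM on Apr 4.

12:05 PM on April 4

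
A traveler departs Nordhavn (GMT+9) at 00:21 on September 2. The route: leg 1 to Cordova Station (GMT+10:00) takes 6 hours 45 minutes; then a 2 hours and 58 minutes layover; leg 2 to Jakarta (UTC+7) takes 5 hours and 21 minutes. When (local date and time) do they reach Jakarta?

Convert departure to UTC: 00:21 − 9:00 = 15:21 UTC on Sep 1.
Add 6 hours and 45 minutes leg 1 → 22:06 UTC.
Add 2 hours and 58 minutes layover in Cordova Station → 01:04 UTC (Sep 2).
Add 5 hours and 21 minutes leg 2 → 06:25 UTC.
Jakarta is UTC+7:00, so local arrival = 06:25 + 7:00 = 13:25 on Sep 2.

13:25 on September 2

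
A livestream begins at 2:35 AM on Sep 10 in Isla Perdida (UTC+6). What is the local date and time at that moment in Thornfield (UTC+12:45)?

In UTC: 2:35 AM − 6:00 = 8:35 PM on Sep 9.
Thornfield is UTC+12:45: 8:35 PM + 12:45 = 9:20 AM on Sep 10.

9:20 AM on September 10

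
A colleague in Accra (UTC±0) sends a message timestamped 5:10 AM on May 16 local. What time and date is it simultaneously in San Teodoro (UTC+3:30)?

San Teodoro is 3:30 ahead of Accra.
Shift by the zone difference: 5:10 AM + 3:30 = 8:40 AM on May 16 in San Teodoro.

8:40 AM on May 16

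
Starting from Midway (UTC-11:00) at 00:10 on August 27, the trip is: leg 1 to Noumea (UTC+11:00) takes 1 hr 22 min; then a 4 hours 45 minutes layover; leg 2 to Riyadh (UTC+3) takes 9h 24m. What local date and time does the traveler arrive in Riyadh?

Convert departure to UTC: 00:10 + 11:00 = 11:10 UTC on Aug 27.
Add 1 hour and 22 minutes leg 1 → 12:32 UTC.
Add 4 hours 45 minutes layover in Noumea → 17:17 UTC.
Add 9 hours and 24 minutes leg 2 → 02:41 UTC (Aug 28).
Riyadh is UTC+3:00, so local arrival = 02:41 + 3:00 = 05:41 on Aug 28.

05:41 on Aug 28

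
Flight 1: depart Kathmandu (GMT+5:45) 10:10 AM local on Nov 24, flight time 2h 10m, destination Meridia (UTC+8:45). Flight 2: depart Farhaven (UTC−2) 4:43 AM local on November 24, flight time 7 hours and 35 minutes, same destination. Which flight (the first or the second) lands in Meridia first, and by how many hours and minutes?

Flight 1 in UTC: 10:10 AM − 5:45 = 4:25 AM on Nov 24.
+2 hours and 10 minutes → arrive 6:35 AM UTC on Nov 24.
Flight 2 in UTC: 4:43 AM + 2:00 = 6:43 AM on Nov 24.
+7 hours and 35 minutes → arrive 2:18 PM UTC on Nov 24.
Flight 1 lands earlier by 7 hours 43 minutes.

the first, by 7 hours 43 minutes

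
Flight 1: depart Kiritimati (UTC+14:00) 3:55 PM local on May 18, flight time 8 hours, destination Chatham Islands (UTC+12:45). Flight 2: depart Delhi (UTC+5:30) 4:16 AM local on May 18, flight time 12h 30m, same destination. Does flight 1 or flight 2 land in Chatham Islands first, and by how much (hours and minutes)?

the first, by 1 hour 21 minutes

Flight 1 in UTC: 3:55 PM − 14:00 = 1:55 AM on May 18.
+8 hours → arrive 9:55 AM UTC on May 18.
Flight 2 in UTC: 4:16 AM − 5:30 = 10:46 PM on May 17.
+12 hours 30 minutes → arrive 11:16 AM UTC on May 18.
Flight 1 lands earlier by 1 hour 21 minutes.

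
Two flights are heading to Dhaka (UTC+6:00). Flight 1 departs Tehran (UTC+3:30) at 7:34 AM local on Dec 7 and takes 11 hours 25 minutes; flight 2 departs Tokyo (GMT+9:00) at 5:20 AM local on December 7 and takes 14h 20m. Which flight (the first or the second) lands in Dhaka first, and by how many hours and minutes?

Flight 1 in UTC: 7:34 AM − 3:30 = 4:04 AM on Dec 7.
+11 hours and 25 minutes → arrive 3:29 PM UTC on Dec 7.
Flight 2 in UTC: 5:20 AM − 9:00 = 8:20 PM on Dec 6.
+14 hours and 20 minutes → arrive 10:40 AM UTC on Dec 7.
Flight 2 lands earlier by 4 hours 49 minutes.

the second, by 4 hours 49 minutes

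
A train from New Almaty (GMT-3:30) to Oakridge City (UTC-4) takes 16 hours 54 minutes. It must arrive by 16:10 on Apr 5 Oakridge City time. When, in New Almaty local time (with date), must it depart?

Target arrival in UTC: 16:10 + 4:00 = 20:10 on Apr 5.
Subtract 16 hours 54 minutes → departure 03:16 UTC on Apr 5.
New Almaty is UTC−3:30: 03:16 − 3:30 = 23:46 on Apr 4.

23:46 on April 4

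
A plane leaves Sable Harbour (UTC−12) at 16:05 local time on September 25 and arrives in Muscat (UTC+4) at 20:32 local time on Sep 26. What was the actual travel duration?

12 hours 27 minutes

Departure in UTC: 16:05 + 12:00 = 04:05 on Sep 26.
Arrival in UTC: 20:32 − 4:00 = 16:32 on Sep 26.
Elapsed = 16:32 − 04:05 = 12 hours 27 minutes.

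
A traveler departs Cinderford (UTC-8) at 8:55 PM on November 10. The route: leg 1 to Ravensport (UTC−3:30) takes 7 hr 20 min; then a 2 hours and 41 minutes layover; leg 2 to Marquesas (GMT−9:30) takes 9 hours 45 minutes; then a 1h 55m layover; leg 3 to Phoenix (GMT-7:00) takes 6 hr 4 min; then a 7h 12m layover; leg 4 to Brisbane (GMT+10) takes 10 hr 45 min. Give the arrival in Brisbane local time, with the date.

Convert departure to UTC: 8:55 PM + 8:00 = 4:55 AM UTC on Nov 11.
Add 7 hours 20 minutes leg 1 → 12:15 PM UTC.
Add 2 hours 41 minutes layover in Ravensport → 2:56 PM UTC.
Add 9 hours 45 minutes leg 2 → 12:41 AM UTC (Nov 12).
Add 1 hour 55 minutes layover in Marquesas → 2:36 AM UTC.
Add 6 hours and 4 minutes leg 3 → 8:40 AM UTC.
Add 7 hours 12 minutes layover in Phoenix → 3:52 PM UTC.
Add 10 hours and 45 minutes leg 4 → 2:37 AM UTC (Nov 13).
Brisbane is UTC+10:00, so local arrival = 2:37 AM + 10:00 = 12:37 PM on Nov 13.

12:37 PM on November 13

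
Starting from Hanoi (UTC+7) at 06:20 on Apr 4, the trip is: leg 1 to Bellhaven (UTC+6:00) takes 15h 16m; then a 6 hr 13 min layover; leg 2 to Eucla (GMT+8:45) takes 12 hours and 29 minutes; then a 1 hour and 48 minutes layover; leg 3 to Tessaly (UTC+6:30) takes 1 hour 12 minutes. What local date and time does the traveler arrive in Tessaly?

Convert departure to UTC: 06:20 − 7:00 = 23:20 UTC on Apr 3.
Add 15 hours and 16 minutes leg 1 → 14:36 UTC (Apr 4).
Add 6 hours and 13 minutes layover in Bellhaven → 20:49 UTC.
Add 12 hours 29 minutes leg 2 → 09:18 UTC (Apr 5).
Add 1 hour and 48 minutes layover in Eucla → 11:06 UTC.
Add 1 hour 12 minutes leg 3 → 12:18 UTC.
Tessaly is UTC+6:30, so local arrival = 12:18 + 6:30 = 18:48 on Apr 5.

18:48 on April 5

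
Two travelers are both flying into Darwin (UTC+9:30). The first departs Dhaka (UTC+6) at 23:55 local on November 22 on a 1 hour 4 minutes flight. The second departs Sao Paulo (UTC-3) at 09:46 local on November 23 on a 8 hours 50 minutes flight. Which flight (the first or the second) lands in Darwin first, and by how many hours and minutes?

the first, by 26 hours 37 minutes

Flight 1 in UTC: 23:55 − 6:00 = 17:55 on Nov 22.
+1 hour 4 minutes → arrive 18:59 UTC on Nov 22.
Flight 2 in UTC: 09:46 + 3:00 = 12:46 on Nov 23.
+8 hours 50 minutes → arrive 21:36 UTC on Nov 23.
Flight 1 lands earlier by 26 hours 37 minutes.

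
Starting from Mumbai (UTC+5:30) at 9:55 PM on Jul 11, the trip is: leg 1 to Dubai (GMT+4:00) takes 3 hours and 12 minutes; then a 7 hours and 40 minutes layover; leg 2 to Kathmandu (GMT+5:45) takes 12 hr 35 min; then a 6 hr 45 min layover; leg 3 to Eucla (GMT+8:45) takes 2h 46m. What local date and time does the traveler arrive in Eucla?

10:08 AM on July 13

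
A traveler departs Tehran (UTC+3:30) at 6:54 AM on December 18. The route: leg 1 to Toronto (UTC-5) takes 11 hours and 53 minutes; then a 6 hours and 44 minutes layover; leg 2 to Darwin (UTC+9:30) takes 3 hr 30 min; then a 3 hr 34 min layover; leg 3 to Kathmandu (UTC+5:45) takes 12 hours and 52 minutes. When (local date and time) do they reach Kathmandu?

Convert departure to UTC: 6:54 AM − 3:30 = 3:24 AM UTC on Dec 18.
Add 11 hours 53 minutes leg 1 → 3:17 PM UTC.
Add 6 hours and 44 minutes layover in Toronto → 10:01 PM UTC.
Add 3 hours and 30 minutes leg 2 → 1:31 AM UTC (Dec 19).
Add 3 hours and 34 minutes layover in Darwin → 5:05 AM UTC.
Add 12 hours 52 minutes leg 3 → 5:57 PM UTC.
Kathmandu is UTC+5:45, so local arrival = 5:57 PM + 5:45 = 11:42 PM on Dec 19.

11:42 PM on December 19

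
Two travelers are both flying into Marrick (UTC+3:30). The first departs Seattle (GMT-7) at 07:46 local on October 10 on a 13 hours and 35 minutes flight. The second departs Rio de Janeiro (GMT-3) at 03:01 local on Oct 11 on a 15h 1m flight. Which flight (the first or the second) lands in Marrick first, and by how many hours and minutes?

Flight 1 in UTC: 07:46 + 7:00 = 14:46 on Oct 10.
+13 hours and 35 minutes → arrive 04:21 UTC on Oct 11.
Flight 2 in UTC: 03:01 + 3:00 = 06:01 on Oct 11.
+15 hours and 1 minute → arrive 21:02 UTC on Oct 11.
Flight 1 lands earlier by 16 hours 41 minutes.

the first, by 16 hours 41 minutes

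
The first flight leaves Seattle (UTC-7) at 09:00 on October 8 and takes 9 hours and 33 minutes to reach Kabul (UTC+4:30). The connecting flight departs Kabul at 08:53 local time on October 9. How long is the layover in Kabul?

Convert departure to UTC: 09:00 + 7:00 = 16:00 UTC on Oct 8.
Add 9 hours 33 minutes flight time → 01:33 UTC (Oct 9).
Kabul is UTC+4:30, so local arrival = 01:33 + 4:30 = 06:03 on Oct 9.
Layover = 08:53 − 06:03 = 2 hours 50 minutes.

2 hours 50 minutes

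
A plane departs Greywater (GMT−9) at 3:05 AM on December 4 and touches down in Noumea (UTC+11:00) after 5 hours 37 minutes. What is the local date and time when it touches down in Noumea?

4:42 AM on Dec 5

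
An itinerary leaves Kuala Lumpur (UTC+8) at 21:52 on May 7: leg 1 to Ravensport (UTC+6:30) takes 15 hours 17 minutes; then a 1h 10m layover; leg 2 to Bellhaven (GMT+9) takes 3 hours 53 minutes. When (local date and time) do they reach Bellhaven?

19:12 on May 8

Convert departure to UTC: 21:52 − 8:00 = 13:52 UTC on May 7.
Add 15 hours 17 minutes leg 1 → 05:09 UTC (May 8).
Add 1 hour and 10 minutes layover in Ravensport → 06:19 UTC.
Add 3 hours 53 minutes leg 2 → 10:12 UTC.
Bellhaven is UTC+9:00, so local arrival = 10:12 + 9:00 = 19:12 on May 8.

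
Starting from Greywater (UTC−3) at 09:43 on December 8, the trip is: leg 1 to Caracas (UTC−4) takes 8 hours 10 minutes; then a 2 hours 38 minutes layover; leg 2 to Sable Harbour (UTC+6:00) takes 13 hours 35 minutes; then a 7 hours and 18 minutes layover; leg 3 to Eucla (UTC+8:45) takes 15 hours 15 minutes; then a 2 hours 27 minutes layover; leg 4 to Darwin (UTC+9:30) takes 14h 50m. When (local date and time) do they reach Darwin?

Convert departure to UTC: 09:43 + 3:00 = 12:43 UTC on Dec 8.
Add 8 hours and 10 minutes leg 1 → 20:53 UTC.
Add 2 hours and 38 minutes layover in Caracas → 23:31 UTC.
Add 13 hours 35 minutes leg 2 → 13:06 UTC (Dec 9).
Add 7 hours and 18 minutes layover in Sable Harbour → 20:24 UTC.
Add 15 hours 15 minutes leg 3 → 11:39 UTC (Dec 10).
Add 2 hours and 27 minutes layover in Eucla → 14:06 UTC.
Add 14 hours and 50 minutes leg 4 → 04:56 UTC (Dec 11).
Darwin is UTC+9:30, so local arrival = 04:56 + 9:30 = 14:26 on Dec 11.

14:26 on Dec 11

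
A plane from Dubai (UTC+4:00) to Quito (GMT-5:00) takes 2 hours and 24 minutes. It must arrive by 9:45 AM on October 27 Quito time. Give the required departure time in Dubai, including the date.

4:21 PM on October 27

Target arrival in UTC: 9:45 AM + 5:00 = 2:45 PM on Oct 27.
Subtract 2 hours and 24 minutes → departure 12:21 PM UTC on Oct 27.
Dubai is UTC+4:00: 12:21 PM + 4:00 = 4:21 PM on Oct 27.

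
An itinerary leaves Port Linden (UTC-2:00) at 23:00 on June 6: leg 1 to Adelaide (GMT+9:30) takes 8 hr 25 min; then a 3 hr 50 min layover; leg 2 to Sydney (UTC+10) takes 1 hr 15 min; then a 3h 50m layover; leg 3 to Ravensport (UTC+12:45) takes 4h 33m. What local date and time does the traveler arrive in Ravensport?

Convert departure to UTC: 23:00 + 2:00 = 01:00 UTC on Jun 7.
Add 8 hours and 25 minutes leg 1 → 09:25 UTC.
Add 3 hours and 50 minutes layover in Adelaide → 13:15 UTC.
Add 1 hour and 15 minutes leg 2 → 14:30 UTC.
Add 3 hours 50 minutes layover in Sydney → 18:20 UTC.
Add 4 hours and 33 minutes leg 3 → 22:53 UTC.
Ravensport is UTC+12:45, so local arrival = 22:53 + 12:45 = 11:38 on Jun 8.

11:38 on June 8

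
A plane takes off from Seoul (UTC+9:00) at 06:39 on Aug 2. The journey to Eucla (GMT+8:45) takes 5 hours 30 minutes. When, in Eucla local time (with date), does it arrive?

11:54 on August 2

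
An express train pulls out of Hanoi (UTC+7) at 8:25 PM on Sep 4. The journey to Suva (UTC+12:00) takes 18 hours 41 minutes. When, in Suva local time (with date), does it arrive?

Convert departure to UTC: 8:25 PM − 7:00 = 1:25 PM UTC on Sep 4.
Add 18 hours and 41 minutes travel time → 8:06 AM UTC (Sep 5).
Suva is UTC+12:00, so local arrival = 8:06 AM + 12:00 = 8:06 PM on Sep 5.

8:06 PM on Sep 5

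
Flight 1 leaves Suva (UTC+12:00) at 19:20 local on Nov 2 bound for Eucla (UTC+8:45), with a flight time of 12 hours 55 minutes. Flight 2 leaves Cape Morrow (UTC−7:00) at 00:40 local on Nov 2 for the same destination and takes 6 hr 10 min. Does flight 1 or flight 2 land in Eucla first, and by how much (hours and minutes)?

the second, by 6 hours 25 minutes

Flight 1 in UTC: 19:20 − 12:00 = 07:20 on Nov 2.
+12 hours and 55 minutes → arrive 20:15 UTC on Nov 2.
Flight 2 in UTC: 00:40 + 7:00 = 07:40 on Nov 2.
+6 hours 10 minutes → arrive 13:50 UTC on Nov 2.
Flight 2 lands earlier by 6 hours 25 minutes.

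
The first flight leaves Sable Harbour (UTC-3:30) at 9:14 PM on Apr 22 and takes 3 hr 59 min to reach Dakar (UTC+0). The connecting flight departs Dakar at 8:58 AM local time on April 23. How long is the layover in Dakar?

4 hours 15 minutes

Convert departure to UTC: 9:14 PM + 3:30 = 12:44 AM UTC on Apr 23.
Add 3 hours and 59 minutes flight time → 4:43 AM UTC.
Dakar is UTC+0, so local arrival is the same: 4:43 AM on Apr 23.
Layover = 8:58 AM − 4:43 AM = 4 hours 15 minutes.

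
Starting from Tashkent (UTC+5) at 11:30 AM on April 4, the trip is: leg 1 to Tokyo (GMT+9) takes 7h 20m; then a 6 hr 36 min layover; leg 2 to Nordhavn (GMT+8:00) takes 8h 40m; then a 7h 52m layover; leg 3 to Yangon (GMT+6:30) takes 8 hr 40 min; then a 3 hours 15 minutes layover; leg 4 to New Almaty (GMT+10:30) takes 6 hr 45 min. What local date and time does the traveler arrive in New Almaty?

6:08 PM on Apr 6

Convert departure to UTC: 11:30 AM − 5:00 = 6:30 AM UTC on Apr 4.
Add 7 hours and 20 minutes leg 1 → 1:50 PM UTC.
Add 6 hours 36 minutes layover in Tokyo → 8:26 PM UTC.
Add 8 hours and 40 minutes leg 2 → 5:06 AM UTC (Apr 5).
Add 7 hours 52 minutes layover in Nordhavn → 12:58 PM UTC.
Add 8 hours 40 minutes leg 3 → 9:38 PM UTC.
Add 3 hours 15 minutes layover in Yangon → 12:53 AM UTC (Apr 6).
Add 6 hours and 45 minutes leg 4 → 7:38 AM UTC.
New Almaty is UTC+10:30, so local arrival = 7:38 AM + 10:30 = 6:08 PM on Apr 6.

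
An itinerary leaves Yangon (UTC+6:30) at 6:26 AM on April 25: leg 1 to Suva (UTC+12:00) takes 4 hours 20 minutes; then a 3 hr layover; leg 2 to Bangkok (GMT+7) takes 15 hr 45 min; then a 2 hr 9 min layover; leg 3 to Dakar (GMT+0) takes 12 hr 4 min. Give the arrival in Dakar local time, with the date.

1:14 PM on Apr 26

Convert departure to UTC: 6:26 AM − 6:30 = 11:56 PM UTC on Apr 24.
Add 4 hours and 20 minutes leg 1 → 4:16 AM UTC (Apr 25).
Add 3 hours layover in Suva → 7:16 AM UTC.
Add 15 hours and 45 minutes leg 2 → 11:01 PM UTC.
Add 2 hours 9 minutes layover in Bangkok → 1:10 AM UTC (Apr 26).
Add 12 hours and 4 minutes leg 3 → 1:14 PM UTC.
Dakar is UTC+0, so local arrival is the same: 1:14 PM on Apr 26.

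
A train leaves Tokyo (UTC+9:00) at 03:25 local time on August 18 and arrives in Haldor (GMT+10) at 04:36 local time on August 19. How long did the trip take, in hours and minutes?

24 hours 11 minutes

Departure in UTC: 03:25 − 9:00 = 18:25 on Aug 17.
Arrival in UTC: 04:36 − 10:00 = 18:36 on Aug 18.
Elapsed = 18:36 − 18:25 (+1 day) = 24 hours 11 minutes.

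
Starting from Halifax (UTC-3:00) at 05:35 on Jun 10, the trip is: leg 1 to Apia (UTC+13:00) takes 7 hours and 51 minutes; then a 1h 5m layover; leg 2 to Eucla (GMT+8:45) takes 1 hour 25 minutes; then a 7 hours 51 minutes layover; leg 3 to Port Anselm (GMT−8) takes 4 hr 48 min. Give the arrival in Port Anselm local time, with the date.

Convert departure to UTC: 05:35 + 3:00 = 08:35 UTC on Jun 10.
Add 7 hours 51 minutes leg 1 → 16:26 UTC.
Add 1 hour 5 minutes layover in Apia → 17:31 UTC.
Add 1 hour 25 minutes leg 2 → 18:56 UTC.
Add 7 hours and 51 minutes layover in Eucla → 02:47 UTC (Jun 11).
Add 4 hours 48 minutes leg 3 → 07:35 UTC.
Port Anselm is UTC−8:00, so local arrival = 07:35 − 8:00 = 23:35 on Jun 10.

23:35 on June 10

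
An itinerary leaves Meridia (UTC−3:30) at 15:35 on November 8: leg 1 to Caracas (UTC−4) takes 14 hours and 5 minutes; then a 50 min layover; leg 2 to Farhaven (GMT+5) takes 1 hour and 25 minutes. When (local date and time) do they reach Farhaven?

16:25 on Nov 9

Convert departure to UTC: 15:35 + 3:30 = 19:05 UTC on Nov 8.
Add 14 hours and 5 minutes leg 1 → 09:10 UTC (Nov 9).
Add 50 minutes layover in Caracas → 10:00 UTC.
Add 1 hour 25 minutes leg 2 → 11:25 UTC.
Farhaven is UTC+5:00, so local arrival = 11:25 + 5:00 = 16:25 on Nov 9.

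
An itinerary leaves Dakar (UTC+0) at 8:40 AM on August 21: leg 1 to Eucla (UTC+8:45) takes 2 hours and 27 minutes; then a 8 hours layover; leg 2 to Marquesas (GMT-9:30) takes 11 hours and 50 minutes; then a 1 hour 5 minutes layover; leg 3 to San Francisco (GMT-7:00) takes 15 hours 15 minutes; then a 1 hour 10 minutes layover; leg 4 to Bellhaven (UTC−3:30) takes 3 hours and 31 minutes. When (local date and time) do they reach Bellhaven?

12:28 AM on August 23

Dakar is at UTC+0, so departure is already 8:40 AM UTC on Aug 21.
Add 2 hours 27 minutes leg 1 → 11:07 AM UTC.
Add 8 hours layover in Eucla → 7:07 PM UTC.
Add 11 hours and 50 minutes leg 2 → 6:57 AM UTC (Aug 22).
Add 1 hour 5 minutes layover in Marquesas → 8:02 AM UTC.
Add 15 hours and 15 minutes leg 3 → 11:17 PM UTC.
Add 1 hour and 10 minutes layover in San Francisco → 12:27 AM UTC (Aug 23).
Add 3 hours 31 minutes leg 4 → 3:58 AM UTC.
Bellhaven is UTC−3:30, so local arrival = 3:58 AM − 3:30 = 12:28 AM on Aug 23.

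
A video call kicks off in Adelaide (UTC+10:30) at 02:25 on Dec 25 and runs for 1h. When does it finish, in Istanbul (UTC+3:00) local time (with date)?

Istanbul is 7:30 behind Adelaide.
After 1 hour it is 03:25 in Adelaide.
Shift by the zone difference: 03:25 − 7:30 = 19:55 on Dec 24 in Istanbul.

19:55 on Dec 24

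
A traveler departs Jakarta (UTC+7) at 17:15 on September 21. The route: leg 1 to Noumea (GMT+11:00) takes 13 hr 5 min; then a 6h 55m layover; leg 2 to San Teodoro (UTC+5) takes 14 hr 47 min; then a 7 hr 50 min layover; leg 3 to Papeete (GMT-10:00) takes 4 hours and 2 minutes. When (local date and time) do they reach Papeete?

Convert departure to UTC: 17:15 − 7:00 = 10:15 UTC on Sep 21.
Add 13 hours 5 minutes leg 1 → 23:20 UTC.
Add 6 hours and 55 minutes layover in Noumea → 06:15 UTC (Sep 22).
Add 14 hours 47 minutes leg 2 → 21:02 UTC.
Add 7 hours and 50 minutes layover in San Teodoro → 04:52 UTC (Sep 23).
Add 4 hours 2 minutes leg 3 → 08:54 UTC.
Papeete is UTC−10:00, so local arrival = 08:54 − 10:00 = 22:54 on Sep 22.

22:54 on September 22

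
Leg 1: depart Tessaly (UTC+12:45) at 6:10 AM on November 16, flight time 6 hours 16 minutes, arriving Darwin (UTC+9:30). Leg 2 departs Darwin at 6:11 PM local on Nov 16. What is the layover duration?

Convert departure to UTC: 6:10 AM − 12:45 = 5:25 PM UTC on Nov 15.
Add 6 hours 16 minutes flight time → 11:41 PM UTC.
Darwin is UTC+9:30, so local arrival = 11:41 PM + 9:30 = 9:11 AM on Nov 16.
Layover = 6:11 PM − 9:11 AM = 9 hours.

9 hours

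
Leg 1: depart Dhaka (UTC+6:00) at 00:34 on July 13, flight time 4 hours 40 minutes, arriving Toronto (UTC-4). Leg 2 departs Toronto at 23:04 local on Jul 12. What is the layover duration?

3 hours 50 minutes

Convert departure to UTC: 00:34 − 6:00 = 18:34 UTC on Jul 12.
Add 4 hours 40 minutes flight time → 23:14 UTC.
Toronto is UTC−4:00, so local arrival = 23:14 − 4:00 = 19:14 on Jul 12.
Layover = 23:04 − 19:14 = 3 hours 50 minutes.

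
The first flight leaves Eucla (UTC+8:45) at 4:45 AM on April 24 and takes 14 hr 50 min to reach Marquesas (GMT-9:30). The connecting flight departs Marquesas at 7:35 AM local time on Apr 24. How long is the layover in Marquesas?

6 hours 15 minutes

Convert departure to UTC: 4:45 AM − 8:45 = 8:00 PM UTC on Apr 23.
Add 14 hours 50 minutes flight time → 10:50 AM UTC (Apr 24).
Marquesas is UTC−9:30, so local arrival = 10:50 AM − 9:30 = 1:20 AM on Apr 24.
Layover = 7:35 AM − 1:20 AM = 6 hours 15 minutes.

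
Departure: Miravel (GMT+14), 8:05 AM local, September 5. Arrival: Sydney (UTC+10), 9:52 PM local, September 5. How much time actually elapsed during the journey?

Sydney is 4:00 behind Miravel.
Clock-face elapsed time (ignoring zones) is 13 hours 47 minutes.
Actual elapsed = 13 hours 47 minutes + 4:00 = 17 hours 47 minutes.

17 hours 47 minutes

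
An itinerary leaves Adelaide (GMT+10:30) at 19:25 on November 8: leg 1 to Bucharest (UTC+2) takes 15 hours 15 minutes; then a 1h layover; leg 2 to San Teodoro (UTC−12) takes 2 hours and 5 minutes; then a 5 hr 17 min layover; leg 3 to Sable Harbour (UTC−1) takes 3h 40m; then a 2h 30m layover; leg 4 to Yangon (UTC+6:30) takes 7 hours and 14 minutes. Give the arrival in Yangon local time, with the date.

Convert departure to UTC: 19:25 − 10:30 = 08:55 UTC on Nov 8.
Add 15 hours 15 minutes leg 1 → 00:10 UTC (Nov 9).
Add 1 hour layover in Bucharest → 01:10 UTC.
Add 2 hours 5 minutes leg 2 → 03:15 UTC.
Add 5 hours 17 minutes layover in San Teodoro → 08:32 UTC.
Add 3 hours and 40 minutes leg 3 → 12:12 UTC.
Add 2 hours and 30 minutes layover in Sable Harbour → 14:42 UTC.
Add 7 hours 14 minutes leg 4 → 21:56 UTC.
Yangon is UTC+6:30, so local arrival = 21:56 + 6:30 = 04:26 on Nov 10.

04:26 on November 10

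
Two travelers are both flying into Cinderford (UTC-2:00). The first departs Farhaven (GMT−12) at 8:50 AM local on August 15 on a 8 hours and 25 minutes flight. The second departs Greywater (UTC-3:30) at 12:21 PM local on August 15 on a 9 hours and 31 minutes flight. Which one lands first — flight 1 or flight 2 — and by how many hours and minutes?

Flight 1 in UTC: 8:50 AM + 12:00 = 8:50 PM on Aug 15.
+8 hours and 25 minutes → arrive 5:15 AM UTC on Aug 16.
Flight 2 in UTC: 12:21 PM + 3:30 = 3:51 PM on Aug 15.
+9 hours 31 minutes → arrive 1:22 AM UTC on Aug 16.
Flight 2 lands earlier by 3 hours 53 minutes.

the second, by 3 hours 53 minutes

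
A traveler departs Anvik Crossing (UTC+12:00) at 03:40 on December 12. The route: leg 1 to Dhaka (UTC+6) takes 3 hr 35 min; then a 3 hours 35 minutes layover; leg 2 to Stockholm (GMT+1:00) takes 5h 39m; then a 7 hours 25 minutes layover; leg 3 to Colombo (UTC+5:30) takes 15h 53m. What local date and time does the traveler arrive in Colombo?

09:17 on December 13

Convert departure to UTC: 03:40 − 12:00 = 15:40 UTC on Dec 11.
Add 3 hours 35 minutes leg 1 → 19:15 UTC.
Add 3 hours 35 minutes layover in Dhaka → 22:50 UTC.
Add 5 hours and 39 minutes leg 2 → 04:29 UTC (Dec 12).
Add 7 hours 25 minutes layover in Stockholm → 11:54 UTC.
Add 15 hours 53 minutes leg 3 → 03:47 UTC (Dec 13).
Colombo is UTC+5:30, so local arrival = 03:47 + 5:30 = 09:17 on Dec 13.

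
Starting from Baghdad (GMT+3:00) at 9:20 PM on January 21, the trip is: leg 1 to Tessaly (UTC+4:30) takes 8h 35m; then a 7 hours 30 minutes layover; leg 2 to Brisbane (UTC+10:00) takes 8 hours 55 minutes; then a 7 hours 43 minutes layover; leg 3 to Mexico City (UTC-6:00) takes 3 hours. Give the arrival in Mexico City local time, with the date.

12:03 AM on January 23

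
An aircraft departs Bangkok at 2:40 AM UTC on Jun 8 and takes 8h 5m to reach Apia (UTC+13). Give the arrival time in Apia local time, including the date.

11:45 PM on June 8

Departure is given in UTC: 2:40 AM on Jun 8.
Add 8 hours and 5 minutes → 10:45 AM UTC.
Apia is UTC+13:00: 10:45 AM + 13:00 = 11:45 PM on Jun 8.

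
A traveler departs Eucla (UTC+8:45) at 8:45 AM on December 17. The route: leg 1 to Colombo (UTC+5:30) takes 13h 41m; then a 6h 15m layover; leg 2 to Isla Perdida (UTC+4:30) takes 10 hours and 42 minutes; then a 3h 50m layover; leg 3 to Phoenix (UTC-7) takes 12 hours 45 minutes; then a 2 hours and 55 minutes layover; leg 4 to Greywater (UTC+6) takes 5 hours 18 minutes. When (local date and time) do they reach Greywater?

Convert departure to UTC: 8:45 AM − 8:45 = 12:00 AM UTC on Dec 17.
Add 13 hours 41 minutes leg 1 → 1:41 PM UTC.
Add 6 hours and 15 minutes layover in Colombo → 7:56 PM UTC.
Add 10 hours and 42 minutes leg 2 → 6:38 AM UTC (Dec 18).
Add 3 hours 50 minutes layover in Isla Perdida → 10:28 AM UTC.
Add 12 hours and 45 minutes leg 3 → 11:13 PM UTC.
Add 2 hours and 55 minutes layover in Phoenix → 2:08 AM UTC (Dec 19).
Add 5 hours 18 minutes leg 4 → 7:26 AM UTC.
Greywater is UTC+6:00, so local arrival = 7:26 AM + 6:00 = 1:26 PM on Dec 19.

1:26 PM on Dec 19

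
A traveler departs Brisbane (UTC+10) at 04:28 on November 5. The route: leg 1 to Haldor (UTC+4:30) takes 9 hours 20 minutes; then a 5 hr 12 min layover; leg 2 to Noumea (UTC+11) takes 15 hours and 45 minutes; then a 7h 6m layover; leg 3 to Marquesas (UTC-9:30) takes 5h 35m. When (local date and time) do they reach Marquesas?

Convert departure to UTC: 04:28 − 10:00 = 18:28 UTC on Nov 4.
Add 9 hours 20 minutes leg 1 → 03:48 UTC (Nov 5).
Add 5 hours and 12 minutes layover in Haldor → 09:00 UTC.
Add 15 hours and 45 minutes leg 2 → 00:45 UTC (Nov 6).
Add 7 hours and 6 minutes layover in Noumea → 07:51 UTC.
Add 5 hours 35 minutes leg 3 → 13:26 UTC.
Marquesas is UTC−9:30, so local arrival = 13:26 − 9:30 = 03:56 on Nov 6.

03:56 on November 6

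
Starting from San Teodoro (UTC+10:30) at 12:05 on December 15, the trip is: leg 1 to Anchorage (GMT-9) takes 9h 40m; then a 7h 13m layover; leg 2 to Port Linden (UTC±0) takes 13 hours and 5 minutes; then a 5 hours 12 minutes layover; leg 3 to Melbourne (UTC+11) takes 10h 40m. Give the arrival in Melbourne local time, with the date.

10:25 on December 17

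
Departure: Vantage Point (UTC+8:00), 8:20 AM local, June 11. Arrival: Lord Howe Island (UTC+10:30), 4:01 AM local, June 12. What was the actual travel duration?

Departure in UTC: 8:20 AM − 8:00 = 12:20 AM on Jun 11.
Arrival in UTC: 4:01 AM − 10:30 = 5:31 PM on Jun 11.
Elapsed = 5:31 PM − 12:20 AM = 17 hours 11 minutes.

17 hours 11 minutes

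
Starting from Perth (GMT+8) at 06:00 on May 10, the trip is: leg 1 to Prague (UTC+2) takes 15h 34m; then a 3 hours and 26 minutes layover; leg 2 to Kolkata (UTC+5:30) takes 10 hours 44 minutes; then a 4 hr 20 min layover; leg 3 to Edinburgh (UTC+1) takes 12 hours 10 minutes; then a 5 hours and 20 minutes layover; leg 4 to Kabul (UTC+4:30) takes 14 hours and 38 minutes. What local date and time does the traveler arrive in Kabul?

20:42 on May 12

Convert departure to UTC: 06:00 − 8:00 = 22:00 UTC on May 9.
Add 15 hours and 34 minutes leg 1 → 13:34 UTC (May 10).
Add 3 hours 26 minutes layover in Prague → 17:00 UTC.
Add 10 hours 44 minutes leg 2 → 03:44 UTC (May 11).
Add 4 hours 20 minutes layover in Kolkata → 08:04 UTC.
Add 12 hours and 10 minutes leg 3 → 20:14 UTC.
Add 5 hours 20 minutes layover in Edinburgh → 01:34 UTC (May 12).
Add 14 hours 38 minutes leg 4 → 16:12 UTC.
Kabul is UTC+4:30, so local arrival = 16:12 + 4:30 = 20:42 on May 12.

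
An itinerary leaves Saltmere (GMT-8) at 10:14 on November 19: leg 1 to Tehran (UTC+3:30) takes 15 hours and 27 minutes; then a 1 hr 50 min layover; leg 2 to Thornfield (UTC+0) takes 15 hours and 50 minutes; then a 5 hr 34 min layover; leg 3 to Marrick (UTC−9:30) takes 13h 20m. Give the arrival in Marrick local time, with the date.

12:45 on November 21

Convert departure to UTC: 10:14 + 8:00 = 18:14 UTC on Nov 19.
Add 15 hours 27 minutes leg 1 → 09:41 UTC (Nov 20).
Add 1 hour and 50 minutes layover in Tehran → 11:31 UTC.
Add 15 hours 50 minutes leg 2 → 03:21 UTC (Nov 21).
Add 5 hours and 34 minutes layover in Thornfield → 08:55 UTC.
Add 13 hours and 20 minutes leg 3 → 22:15 UTC.
Marrick is UTC−9:30, so local arrival = 22:15 − 9:30 = 12:45 on Nov 21.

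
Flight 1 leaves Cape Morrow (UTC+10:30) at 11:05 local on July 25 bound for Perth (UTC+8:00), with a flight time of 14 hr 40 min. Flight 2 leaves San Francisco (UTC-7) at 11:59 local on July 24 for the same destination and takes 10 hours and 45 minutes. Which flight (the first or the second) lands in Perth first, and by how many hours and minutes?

the second, by 9 hours 31 minutes

Flight 1 in UTC: 11:05 − 10:30 = 00:35 on Jul 25.
+14 hours and 40 minutes → arrive 15:15 UTC on Jul 25.
Flight 2 in UTC: 11:59 + 7:00 = 18:59 on Jul 24.
+10 hours 45 minutes → arrive 05:44 UTC on Jul 25.
Flight 2 lands earlier by 9 hours 31 minutes.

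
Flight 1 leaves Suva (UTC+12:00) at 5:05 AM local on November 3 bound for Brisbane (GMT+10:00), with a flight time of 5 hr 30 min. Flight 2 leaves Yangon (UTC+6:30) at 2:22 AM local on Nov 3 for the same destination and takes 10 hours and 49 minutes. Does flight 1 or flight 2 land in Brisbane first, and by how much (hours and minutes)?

the first, by 8 hours 6 minutes

Flight 1 in UTC: 5:05 AM − 12:00 = 5:05 PM on Nov 2.
+5 hours 30 minutes → arrive 10:35 PM UTC on Nov 2.
Flight 2 in UTC: 2:22 AM − 6:30 = 7:52 PM on Nov 2.
+10 hours and 49 minutes → arrive 6:41 AM UTC on Nov 3.
Flight 1 lands earlier by 8 hours 6 minutes.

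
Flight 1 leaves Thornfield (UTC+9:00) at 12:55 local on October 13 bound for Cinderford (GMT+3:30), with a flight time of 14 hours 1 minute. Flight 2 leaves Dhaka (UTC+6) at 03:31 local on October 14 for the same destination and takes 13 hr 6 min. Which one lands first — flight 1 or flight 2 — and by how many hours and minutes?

Flight 1 in UTC: 12:55 − 9:00 = 03:55 on Oct 13.
+14 hours and 1 minute → arrive 17:56 UTC on Oct 13.
Flight 2 in UTC: 03:31 − 6:00 = 21:31 on Oct 13.
+13 hours 6 minutes → arrive 10:37 UTC on Oct 14.
Flight 1 lands earlier by 16 hours 41 minutes.

the first, by 16 hours 41 minutes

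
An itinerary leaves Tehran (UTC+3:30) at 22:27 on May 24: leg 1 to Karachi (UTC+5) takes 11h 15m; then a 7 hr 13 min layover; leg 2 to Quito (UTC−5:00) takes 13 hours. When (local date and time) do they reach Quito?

Convert departure to UTC: 22:27 − 3:30 = 18:57 UTC on May 24.
Add 11 hours and 15 minutes leg 1 → 06:12 UTC (May 25).
Add 7 hours 13 minutes layover in Karachi → 13:25 UTC.
Add 13 hours leg 2 → 02:25 UTC (May 26).
Quito is UTC−5:00, so local arrival = 02:25 − 5:00 = 21:25 on May 25.

21:25 on May 25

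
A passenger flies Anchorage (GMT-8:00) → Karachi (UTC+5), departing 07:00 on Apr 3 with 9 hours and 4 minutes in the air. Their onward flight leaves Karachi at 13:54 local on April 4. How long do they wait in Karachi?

Convert departure to UTC: 07:00 + 8:00 = 15:00 UTC on Apr 3.
Add 9 hours 4 minutes flight time → 00:04 UTC (Apr 4).
Karachi is UTC+5:00, so local arrival = 00:04 + 5:00 = 05:04 on Apr 4.
Layover = 13:54 − 05:04 = 8 hours 50 minutes.

8 hours 50 minutes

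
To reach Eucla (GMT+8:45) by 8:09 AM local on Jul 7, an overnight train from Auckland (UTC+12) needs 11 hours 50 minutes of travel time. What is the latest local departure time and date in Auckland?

11:34 PM on July 6

Target arrival in UTC: 8:09 AM − 8:45 = 11:24 PM on Jul 6.
Subtract 11 hours 50 minutes → departure 11:34 AM UTC on Jul 6.
Auckland is UTC+12:00: 11:34 AM + 12:00 = 11:34 PM on Jul 6.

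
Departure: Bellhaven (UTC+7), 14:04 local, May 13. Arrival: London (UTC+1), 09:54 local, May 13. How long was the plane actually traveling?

Departure in UTC: 14:04 − 7:00 = 07:04 on May 13.
Arrival in UTC: 09:54 − 1:00 = 08:54 on May 13.
Elapsed = 08:54 − 07:04 = 1 hour 50 minutes.

1 hour 50 minutes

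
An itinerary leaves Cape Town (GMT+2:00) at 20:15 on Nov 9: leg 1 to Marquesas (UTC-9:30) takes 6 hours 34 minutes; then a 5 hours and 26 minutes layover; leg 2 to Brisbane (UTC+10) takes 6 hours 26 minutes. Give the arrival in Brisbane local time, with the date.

22:41 on November 10

Convert departure to UTC: 20:15 − 2:00 = 18:15 UTC on Nov 9.
Add 6 hours 34 minutes leg 1 → 00:49 UTC (Nov 10).
Add 5 hours and 26 minutes layover in Marquesas → 06:15 UTC.
Add 6 hours 26 minutes leg 2 → 12:41 UTC.
Brisbane is UTC+10:00, so local arrival = 12:41 + 10:00 = 22:41 on Nov 10.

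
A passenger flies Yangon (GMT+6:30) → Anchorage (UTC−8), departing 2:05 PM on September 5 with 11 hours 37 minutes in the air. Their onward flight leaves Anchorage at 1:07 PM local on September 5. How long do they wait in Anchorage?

Convert departure to UTC: 2:05 PM − 6:30 = 7:35 AM UTC on Sep 5.
Add 11 hours and 37 minutes flight time → 7:12 PM UTC.
Anchorage is UTC−8:00, so local arrival = 7:12 PM − 8:00 = 11:12 AM on Sep 5.
Layover = 1:07 PM − 11:12 AM = 1 hour 55 minutes.

1 hour 55 minutes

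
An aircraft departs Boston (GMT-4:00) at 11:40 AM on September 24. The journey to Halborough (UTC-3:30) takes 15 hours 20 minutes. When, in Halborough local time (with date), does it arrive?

Halborough is 0:30 ahead of Boston.
After 15 hours 20 minutes it is 3:00 AM (Sep 25) in Boston.
Shift by the zone difference: 3:00 AM + 0:30 = 3:30 AM on Sep 25 in Halborough.

3:30 AM on September 25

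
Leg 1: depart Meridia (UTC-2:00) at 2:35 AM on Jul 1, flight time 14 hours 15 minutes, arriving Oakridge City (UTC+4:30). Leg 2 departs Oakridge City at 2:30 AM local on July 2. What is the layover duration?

Convert departure to UTC: 2:35 AM + 2:00 = 4:35 AM UTC on Jul 1.
Add 14 hours and 15 minutes flight time → 6:50 PM UTC.
Oakridge City is UTC+4:30, so local arrival = 6:50 PM + 4:30 = 11:20 PM on Jul 1.
Layover = 2:30 AM − 11:20 PM (+1 day) = 3 hours 10 minutes.

3 hours 10 minutes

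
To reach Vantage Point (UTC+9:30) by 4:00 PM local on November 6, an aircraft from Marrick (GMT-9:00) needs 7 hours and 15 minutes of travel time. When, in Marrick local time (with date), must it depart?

2:15 PM on Nov 5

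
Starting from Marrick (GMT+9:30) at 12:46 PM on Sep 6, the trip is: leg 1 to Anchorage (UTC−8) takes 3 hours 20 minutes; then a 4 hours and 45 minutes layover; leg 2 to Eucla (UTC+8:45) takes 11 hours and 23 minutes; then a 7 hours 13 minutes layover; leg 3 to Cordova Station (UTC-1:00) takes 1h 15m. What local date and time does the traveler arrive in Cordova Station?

Convert departure to UTC: 12:46 PM − 9:30 = 3:16 AM UTC on Sep 6.
Add 3 hours 20 minutes leg 1 → 6:36 AM UTC.
Add 4 hours 45 minutes layover in Anchorage → 11:21 AM UTC.
Add 11 hours 23 minutes leg 2 → 10:44 PM UTC.
Add 7 hours 13 minutes layover in Eucla → 5:57 AM UTC (Sep 7).
Add 1 hour and 15 minutes leg 3 → 7:12 AM UTC.
Cordova Station is UTC−1:00, so local arrival = 7:12 AM − 1:00 = 6:12 AM on Sep 7.

6:12 AM on September 7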